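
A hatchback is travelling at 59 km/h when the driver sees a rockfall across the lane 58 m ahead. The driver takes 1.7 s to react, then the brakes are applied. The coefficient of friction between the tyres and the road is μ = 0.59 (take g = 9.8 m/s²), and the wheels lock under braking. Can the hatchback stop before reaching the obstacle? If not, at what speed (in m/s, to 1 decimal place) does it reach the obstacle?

Yes — it stops about 6.9 m short of the obstacle, so it never reaches it

59 km/h ÷ 3.6 = 16.3889 m/s.
a = μg = 0.59 × 9.8 = 5.782 m/s².
Reaction distance = 16.3889 × 1.7 = 27.861 m.
Braking distance = v²/(2a) = 268.596 / 11.564 = 23.227 m.
Total stopping distance = 27.861 + 23.227 = 51.088 m, vs 58 m available — it stops with 58 − 51.088 = 6.912 m to spare.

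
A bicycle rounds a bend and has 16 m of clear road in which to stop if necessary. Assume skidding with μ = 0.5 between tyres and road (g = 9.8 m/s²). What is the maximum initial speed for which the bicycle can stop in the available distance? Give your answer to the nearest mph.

Maximum speed ≈ 28 mph

a = μg = 0.5 × 9.8 = 4.900 m/s².
v²/(2a) = d ⇒ v = √(2 × 4.900 × 16) = √156.80 = 12.5220 m/s.
12.5220 m/s ÷ 0.44704 = 28.011 mph.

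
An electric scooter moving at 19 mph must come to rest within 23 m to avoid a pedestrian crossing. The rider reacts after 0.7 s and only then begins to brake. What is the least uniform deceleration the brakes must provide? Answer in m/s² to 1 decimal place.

Required deceleration ≈ 2.1 m/s²

19 mph × 0.44704 = 8.4938 m/s.
Distance covered during reaction = 8.4938 × 0.7 = 5.946 m.
Distance available for braking: 23 − 5.946 = 17.054 m.
v² = 2a·d ⇒ a = v²/(2d) = 8.4938² / (2 × 17.054) = 72.145 / 34.108 = 2.1152 m/s².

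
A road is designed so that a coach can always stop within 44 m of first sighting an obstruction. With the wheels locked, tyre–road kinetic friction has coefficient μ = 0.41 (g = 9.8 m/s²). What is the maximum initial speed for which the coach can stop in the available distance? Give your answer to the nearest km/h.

Maximum speed ≈ 68 km/h

a = μg = 0.41 × 9.8 = 4.018 m/s².
v²/(2a) = d ⇒ v = √(2 × 4.018 × 44) = √353.58 = 18.8037 m/s.
18.8037 m/s × 3.6 = 67.693 km/h.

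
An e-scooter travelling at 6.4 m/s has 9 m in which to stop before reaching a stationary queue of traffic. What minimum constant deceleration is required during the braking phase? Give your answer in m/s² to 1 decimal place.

v² = 2a·d ⇒ a = v²/(2d) = 6.4000² / (2 × 9.000) = 40.960 / 18.000 = 2.2756 m/s².

Required deceleration ≈ 2.3 m/s²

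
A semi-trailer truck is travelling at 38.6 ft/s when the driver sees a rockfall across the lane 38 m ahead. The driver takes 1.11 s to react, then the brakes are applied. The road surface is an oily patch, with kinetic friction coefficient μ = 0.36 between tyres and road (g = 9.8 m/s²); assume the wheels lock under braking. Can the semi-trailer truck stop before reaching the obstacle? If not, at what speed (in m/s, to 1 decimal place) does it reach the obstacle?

Yes — it stops about 5.3 m short of the obstacle, so it never reaches it

38.6 ft/s × 0.3048 = 11.7653 m/s.
a = μg = 0.36 × 9.8 = 3.528 m/s².
Reaction distance = 11.7653 × 1.11 = 13.059 m.
Braking distance = v²/(2a) = 138.422 / 7.056 = 19.618 m.
Total stopping distance = 13.059 + 19.618 = 32.677 m, vs 38 m available — it stops with 38 − 32.677 = 5.323 m to spare.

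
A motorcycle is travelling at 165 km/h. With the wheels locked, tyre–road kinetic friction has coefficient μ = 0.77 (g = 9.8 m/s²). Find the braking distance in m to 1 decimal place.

Braking distance ≈ 139.2 m

165 km/h ÷ 3.6 = 45.8333 m/s.
a = μg = 0.77 × 9.8 = 7.546 m/s².
Braking distance = v²/(2a) = 45.8333² / (2 × 7.546) = 2100.691 / 15.092 = 139.192 m.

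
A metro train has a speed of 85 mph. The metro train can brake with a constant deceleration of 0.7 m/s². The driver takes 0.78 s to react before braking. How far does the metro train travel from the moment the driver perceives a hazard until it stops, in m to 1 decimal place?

85 mph × 0.44704 = 37.9984 m/s.
Reaction distance = v·t_r = 37.9984 × 0.78 = 29.639 m.
Braking distance = v²/(2a) = 37.9984² / (2 × 0.700) = 1443.878 / 1.400 = 1031.341 m.
Total = 29.639 + 1031.341 = 1060.980 m.

Total stopping distance ≈ 1061.0 m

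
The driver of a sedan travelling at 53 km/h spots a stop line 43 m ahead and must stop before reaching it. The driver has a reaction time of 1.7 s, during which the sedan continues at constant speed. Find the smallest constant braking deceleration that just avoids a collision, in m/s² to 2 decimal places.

53 km/h ÷ 3.6 = 14.7222 m/s.
Distance covered during reaction = 14.7222 × 1.7 = 25.028 m.
Distance available for braking: 43 − 25.028 = 17.972 m.
v² = 2a·d ⇒ a = v²/(2d) = 14.7222² / (2 × 17.972) = 216.743 / 35.944 = 6.0300 m/s².

Required deceleration ≈ 6.03 m/s²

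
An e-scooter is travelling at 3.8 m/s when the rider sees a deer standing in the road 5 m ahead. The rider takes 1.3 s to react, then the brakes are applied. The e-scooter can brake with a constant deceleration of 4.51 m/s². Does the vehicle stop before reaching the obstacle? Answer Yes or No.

Reaction distance = 3.8000 × 1.3 = 4.940 m.
Braking distance = v²/(2a) = 14.440 / 9.020 = 1.601 m.
Total stopping distance = 4.940 + 1.601 = 6.541 m, vs 5 m available — it cannot stop in time and overshoots by 6.541 − 5 = 1.541 m.

No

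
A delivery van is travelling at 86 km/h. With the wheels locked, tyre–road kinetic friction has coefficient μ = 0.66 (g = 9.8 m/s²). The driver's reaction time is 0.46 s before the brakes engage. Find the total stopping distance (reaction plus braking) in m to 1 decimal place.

Total stopping distance ≈ 55.1 m

86 km/h ÷ 3.6 = 23.8889 m/s.
a = μg = 0.66 × 9.8 = 6.468 m/s².
Reaction distance = v·t_r = 23.8889 × 0.46 = 10.989 m.
Braking distance = v²/(2a) = 23.8889² / (2 × 6.468) = 570.680 / 12.936 = 44.116 m.
Total = 10.989 + 44.116 = 55.105 m.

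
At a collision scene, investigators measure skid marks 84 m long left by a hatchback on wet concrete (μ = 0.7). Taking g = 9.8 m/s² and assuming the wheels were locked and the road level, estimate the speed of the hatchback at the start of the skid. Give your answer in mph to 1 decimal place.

Initial speed ≈ 75.9 mph

Deceleration a = μg = 0.7 × 9.8 = 6.860 m/s².
v = √(2a·d) = √(2 × 6.860 × 84) = √1152.480 = 33.9482 m/s.
= 33.9482 ÷ 0.44704 = 75.940 mph.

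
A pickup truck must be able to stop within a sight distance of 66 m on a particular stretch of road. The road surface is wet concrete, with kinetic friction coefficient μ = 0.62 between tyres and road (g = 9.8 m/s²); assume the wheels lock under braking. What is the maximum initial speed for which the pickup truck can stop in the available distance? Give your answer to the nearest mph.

a = μg = 0.62 × 9.8 = 6.076 m/s².
v²/(2a) = d ⇒ v = √(2 × 6.076 × 66) = √802.03 = 28.3201 m/s.
28.3201 m/s ÷ 0.44704 = 63.350 mph.

Maximum speed ≈ 63 mph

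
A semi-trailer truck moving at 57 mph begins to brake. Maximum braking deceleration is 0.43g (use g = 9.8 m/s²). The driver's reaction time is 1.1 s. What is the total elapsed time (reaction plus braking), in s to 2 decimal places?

57 mph × 0.44704 = 25.4813 m/s.
a = 0.43 × 9.8 = 4.214 m/s².
Braking time = v/a = 25.4813 / 4.214 = 6.047 s.
Total = 1.1 + 6.047 = 7.147 s.

Total time ≈ 7.15 s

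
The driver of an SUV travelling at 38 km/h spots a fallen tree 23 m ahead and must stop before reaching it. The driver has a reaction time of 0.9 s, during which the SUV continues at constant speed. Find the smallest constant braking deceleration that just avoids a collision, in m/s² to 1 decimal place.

38 km/h ÷ 3.6 = 10.5556 m/s.
Distance covered during reaction = 10.5556 × 0.9 = 9.500 m.
Distance available for braking: 23 − 9.500 = 13.500 m.
v² = 2a·d ⇒ a = v²/(2d) = 10.5556² / (2 × 13.500) = 111.421 / 27.000 = 4.1267 m/s².

Required deceleration ≈ 4.1 m/s²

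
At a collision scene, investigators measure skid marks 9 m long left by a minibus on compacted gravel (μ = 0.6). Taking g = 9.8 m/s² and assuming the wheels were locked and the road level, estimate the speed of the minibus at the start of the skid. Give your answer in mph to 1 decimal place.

Deceleration a = μg = 0.6 × 9.8 = 5.880 m/s².
v = √(2a·d) = √(2 × 5.880 × 9) = √105.840 = 10.2879 m/s.
= 10.2879 ÷ 0.44704 = 23.013 mph.

Initial speed ≈ 23.0 mph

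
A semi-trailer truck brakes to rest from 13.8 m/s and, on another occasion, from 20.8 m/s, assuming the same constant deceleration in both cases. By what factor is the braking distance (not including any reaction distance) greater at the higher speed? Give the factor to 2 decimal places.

Braking distance d = v²/(2a), so with a fixed, d ∝ v².
Factor = (20.8/13.8)² = 1.5072² = 2.2717.

Factor ≈ 2.27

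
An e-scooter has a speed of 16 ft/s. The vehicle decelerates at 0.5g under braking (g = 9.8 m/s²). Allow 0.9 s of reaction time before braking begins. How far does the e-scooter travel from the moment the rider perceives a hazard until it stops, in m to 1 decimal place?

16 ft/s × 0.3048 = 4.8768 m/s.
a = 0.5 × 9.8 = 4.900 m/s².
Reaction distance = v·t_r = 4.8768 × 0.9 = 4.389 m.
Braking distance = v²/(2a) = 4.8768² / (2 × 4.900) = 23.783 / 9.800 = 2.427 m.
Total = 4.389 + 2.427 = 6.816 m.

Total stopping distance ≈ 6.8 m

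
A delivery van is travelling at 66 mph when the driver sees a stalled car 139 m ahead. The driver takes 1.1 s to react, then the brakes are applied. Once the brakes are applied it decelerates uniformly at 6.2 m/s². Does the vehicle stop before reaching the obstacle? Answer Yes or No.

66 mph × 0.44704 = 29.5046 m/s.
Reaction distance = 29.5046 × 1.1 = 32.455 m.
Braking distance = v²/(2a) = 870.521 / 12.400 = 70.203 m.
Total stopping distance = 32.455 + 70.203 = 102.658 m, vs 139 m available — it stops with 139 − 102.658 = 36.342 m to spare.

Yes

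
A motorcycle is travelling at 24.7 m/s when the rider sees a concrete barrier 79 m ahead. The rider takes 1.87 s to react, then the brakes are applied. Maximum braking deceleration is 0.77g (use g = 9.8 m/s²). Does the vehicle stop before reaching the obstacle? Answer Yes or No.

a = 0.77 × 9.8 = 7.546 m/s².
Reaction distance = 24.7000 × 1.87 = 46.189 m.
Braking distance = v²/(2a) = 610.090 / 15.092 = 40.425 m.
Total stopping distance = 46.189 + 40.425 = 86.614 m, vs 79 m available — it cannot stop in time and overshoots by 86.614 − 79 = 7.614 m.

No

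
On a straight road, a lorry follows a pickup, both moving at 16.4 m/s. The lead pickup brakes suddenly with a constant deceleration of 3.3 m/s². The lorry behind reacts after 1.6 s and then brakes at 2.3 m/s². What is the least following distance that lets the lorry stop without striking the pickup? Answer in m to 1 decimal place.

Minimum gap ≈ 44.0 m

Leader travels v²/(2a_L) = 268.960 / 6.600 = 40.752 m before stopping.
Follower covers v·t_r = 16.4000 × 1.6 = 26.240 m while reacting, then v²/(2a_F) = 268.960 / 4.600 = 58.470 m while braking, for a total of 26.240 + 58.470 = 84.710 m.
Since a_F ≤ a_L and the follower starts braking later, the follower is never slower than the leader, so the closest approach is when both have stopped.
Minimum gap = 84.710 − 40.752 = 43.958 m.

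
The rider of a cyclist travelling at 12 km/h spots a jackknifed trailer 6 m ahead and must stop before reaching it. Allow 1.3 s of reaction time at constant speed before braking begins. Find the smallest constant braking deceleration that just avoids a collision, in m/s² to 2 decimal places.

12 km/h ÷ 3.6 = 3.3333 m/s.
Distance covered during reaction = 3.3333 × 1.3 = 4.333 m.
Distance available for braking: 6 − 4.333 = 1.667 m.
v² = 2a·d ⇒ a = v²/(2d) = 3.3333² / (2 × 1.667) = 11.111 / 3.334 = 3.3326 m/s².

Required deceleration ≈ 3.33 m/s²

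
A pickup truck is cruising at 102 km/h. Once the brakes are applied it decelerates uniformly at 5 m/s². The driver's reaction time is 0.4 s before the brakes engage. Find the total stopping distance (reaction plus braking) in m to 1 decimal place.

102 km/h ÷ 3.6 = 28.3333 m/s.
Reaction distance = v·t_r = 28.3333 × 0.4 = 11.333 m.
Braking distance = v²/(2a) = 28.3333² / (2 × 5.000) = 802.776 / 10.000 = 80.278 m.
Total = 11.333 + 80.278 = 91.611 m.

Total stopping distance ≈ 91.6 m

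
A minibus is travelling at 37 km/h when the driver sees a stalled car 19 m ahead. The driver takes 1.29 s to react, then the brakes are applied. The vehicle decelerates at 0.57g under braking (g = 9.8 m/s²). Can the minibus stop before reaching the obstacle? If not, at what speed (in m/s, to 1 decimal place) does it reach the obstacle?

37 km/h ÷ 3.6 = 10.2778 m/s.
a = 0.57 × 9.8 = 5.586 m/s².
Reaction distance = 10.2778 × 1.29 = 13.258 m.
Braking distance needed to stop: v²/(2a) = 105.633 / 11.172 = 9.455 m, so total needed = 13.258 + 9.455 = 22.713 m > 19 m — it cannot stop.
Distance remaining when braking begins: 19 − 13.258 = 5.742 m.
v² = v₀² − 2a·d = 105.633 − 2 × 5.586 × 5.742 = 41.483 m²/s².
v = √41.483 = 6.441 m/s.

No — it strikes the obstacle at 6.4 m/s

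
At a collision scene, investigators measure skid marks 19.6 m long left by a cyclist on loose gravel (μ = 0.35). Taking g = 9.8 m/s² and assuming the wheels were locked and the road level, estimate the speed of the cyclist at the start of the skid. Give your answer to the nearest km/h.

Deceleration a = μg = 0.35 × 9.8 = 3.430 m/s².
v = √(2a·d) = √(2 × 3.430 × 19.6) = √134.456 = 11.5955 m/s.
= 11.5955 × 3.6 = 41.744 km/h.

Initial speed ≈ 42 km/h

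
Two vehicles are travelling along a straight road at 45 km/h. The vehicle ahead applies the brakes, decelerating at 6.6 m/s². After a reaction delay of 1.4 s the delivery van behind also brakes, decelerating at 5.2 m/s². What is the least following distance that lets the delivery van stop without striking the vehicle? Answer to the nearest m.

Minimum gap ≈ 21 m

45 km/h ÷ 3.6 = 12.5000 m/s.
Leader travels v²/(2a_L) = 156.250 / 13.200 = 11.837 m before stopping.
Follower covers v·t_r = 12.5000 × 1.4 = 17.500 m while reacting, then v²/(2a_F) = 156.250 / 10.400 = 15.024 m while braking, for a total of 17.500 + 15.024 = 32.524 m.
Since a_F ≤ a_L and the follower starts braking later, the follower is never slower than the leader, so the closest approach is when both have stopped.
Minimum gap = 32.524 − 11.837 = 20.687 m.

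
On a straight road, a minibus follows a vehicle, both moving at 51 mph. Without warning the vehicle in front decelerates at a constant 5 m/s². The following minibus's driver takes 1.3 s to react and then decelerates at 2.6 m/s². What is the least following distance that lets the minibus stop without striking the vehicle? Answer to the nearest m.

Minimum gap ≈ 78 m

51 mph × 0.44704 = 22.7990 m/s.
Leader travels v²/(2a_L) = 519.794 / 10.000 = 51.979 m before stopping.
Follower covers v·t_r = 22.7990 × 1.3 = 29.639 m while reacting, then v²/(2a_F) = 519.794 / 5.200 = 99.960 m while braking, for a total of 29.639 + 99.960 = 129.599 m.
Since a_F ≤ a_L and the follower starts braking later, the follower is never slower than the leader, so the closest approach is when both have stopped.
Minimum gap = 129.599 − 51.979 = 77.620 m.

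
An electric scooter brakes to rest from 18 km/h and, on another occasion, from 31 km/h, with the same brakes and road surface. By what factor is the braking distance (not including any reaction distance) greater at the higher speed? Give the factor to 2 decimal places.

Factor ≈ 2.97

Braking distance d = v²/(2a), so with a fixed, d ∝ v².
Factor = (31/18)² = 1.7222² = 2.9660.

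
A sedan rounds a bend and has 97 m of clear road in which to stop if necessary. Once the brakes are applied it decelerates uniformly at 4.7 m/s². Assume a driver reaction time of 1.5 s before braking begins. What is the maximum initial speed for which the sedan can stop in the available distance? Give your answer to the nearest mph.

Stopping distance: v·t_r + v²/(2a) = 97 with t_r = 1.5 s and a = 4.700 m/s².
So v² + 14.100 v − 911.80 = 0.
Positive root: v = −a·t_r + √((a·t_r)² + 2a·d) = −7.050 + √(49.703 + 911.80) = 23.9581 m/s.
23.9581 m/s ÷ 0.44704 = 53.593 mph.

Maximum speed ≈ 54 mph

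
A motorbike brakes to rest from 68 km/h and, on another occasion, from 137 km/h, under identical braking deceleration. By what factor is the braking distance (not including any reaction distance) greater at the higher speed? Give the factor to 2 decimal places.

Braking distance d = v²/(2a), so with a fixed, d ∝ v².
Factor = (137/68)² = 2.0147² = 4.0590.

Factor ≈ 4.06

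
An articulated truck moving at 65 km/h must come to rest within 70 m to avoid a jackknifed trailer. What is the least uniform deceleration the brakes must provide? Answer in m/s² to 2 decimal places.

Required deceleration ≈ 2.33 m/s²

65 km/h ÷ 3.6 = 18.0556 m/s.
v² = 2a·d ⇒ a = v²/(2d) = 18.0556² / (2 × 70.000) = 326.005 / 140.000 = 2.3286 m/s².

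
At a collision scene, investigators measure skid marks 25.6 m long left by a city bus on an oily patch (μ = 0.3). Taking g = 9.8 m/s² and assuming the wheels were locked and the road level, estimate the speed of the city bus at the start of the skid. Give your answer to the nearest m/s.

Initial speed ≈ 12 m/s

Deceleration a = μg = 0.3 × 9.8 = 2.940 m/s².
v = √(2a·d) = √(2 × 2.940 × 25.6) = √150.528 = 12.2690 m/s.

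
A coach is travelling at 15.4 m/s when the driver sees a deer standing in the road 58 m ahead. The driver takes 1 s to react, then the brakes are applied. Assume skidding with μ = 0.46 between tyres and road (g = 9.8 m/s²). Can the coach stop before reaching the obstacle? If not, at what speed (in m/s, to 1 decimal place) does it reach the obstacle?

a = μg = 0.46 × 9.8 = 4.508 m/s².
Reaction distance = 15.4000 × 1 = 15.400 m.
Braking distance = v²/(2a) = 237.160 / 9.016 = 26.304 m.
Total stopping distance = 15.400 + 26.304 = 41.704 m, vs 58 m available — it stops with 58 − 41.704 = 16.296 m to spare.

Yes — it stops about 16.3 m short of the obstacle, so it never reaches it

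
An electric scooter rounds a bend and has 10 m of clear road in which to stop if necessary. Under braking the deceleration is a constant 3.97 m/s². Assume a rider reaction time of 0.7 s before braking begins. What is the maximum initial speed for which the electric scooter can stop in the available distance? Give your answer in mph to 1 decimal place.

Maximum speed ≈ 14.7 mph

Stopping distance: v·t_r + v²/(2a) = 10 with t_r = 0.7 s and a = 3.970 m/s².
So v² + 5.558 v − 79.40 = 0.
Positive root: v = −a·t_r + √((a·t_r)² + 2a·d) = −2.779 + √(7.723 + 79.40) = 6.5550 m/s.
6.5550 m/s ÷ 0.44704 = 14.663 mph.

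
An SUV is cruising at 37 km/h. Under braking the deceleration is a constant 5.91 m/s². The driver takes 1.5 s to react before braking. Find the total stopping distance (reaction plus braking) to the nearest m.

Total stopping distance ≈ 24 m

37 km/h ÷ 3.6 = 10.2778 m/s.
Reaction distance = v·t_r = 10.2778 × 1.5 = 15.417 m.
Braking distance = v²/(2a) = 10.2778² / (2 × 5.910) = 105.633 / 11.820 = 8.937 m.
Total = 15.417 + 8.937 = 24.354 m.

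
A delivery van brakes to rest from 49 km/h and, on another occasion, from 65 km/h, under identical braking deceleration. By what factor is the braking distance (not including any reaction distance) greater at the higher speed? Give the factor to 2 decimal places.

Braking distance d = v²/(2a), so with a fixed, d ∝ v².
Factor = (65/49)² = 1.3265² = 1.7596.

Factor ≈ 1.76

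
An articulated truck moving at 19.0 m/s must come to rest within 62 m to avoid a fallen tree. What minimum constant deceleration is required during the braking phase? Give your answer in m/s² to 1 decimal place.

v² = 2a·d ⇒ a = v²/(2d) = 19.0000² / (2 × 62.000) = 361.000 / 124.000 = 2.9113 m/s².

Required deceleration ≈ 2.9 m/s²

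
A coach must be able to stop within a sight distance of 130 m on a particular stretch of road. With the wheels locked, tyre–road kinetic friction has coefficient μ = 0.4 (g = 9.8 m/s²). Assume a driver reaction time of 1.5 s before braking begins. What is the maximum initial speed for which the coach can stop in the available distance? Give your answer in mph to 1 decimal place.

Maximum speed ≈ 59.5 mph

a = μg = 0.4 × 9.8 = 3.920 m/s².
Stopping distance: v·t_r + v²/(2a) = 130 with t_r = 1.5 s and a = 3.920 m/s².
So v² + 11.760 v − 1019.20 = 0.
Positive root: v = −a·t_r + √((a·t_r)² + 2a·d) = −5.880 + √(34.574 + 1019.20) = 26.5819 m/s.
26.5819 m/s ÷ 0.44704 = 59.462 mph.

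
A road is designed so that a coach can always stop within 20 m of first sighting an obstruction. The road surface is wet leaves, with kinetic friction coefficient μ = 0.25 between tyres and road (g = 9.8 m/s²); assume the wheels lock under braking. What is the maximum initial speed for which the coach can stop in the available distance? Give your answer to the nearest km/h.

a = μg = 0.25 × 9.8 = 2.450 m/s².
v²/(2a) = d ⇒ v = √(2 × 2.450 × 20) = √98.00 = 9.8995 m/s.
9.8995 m/s × 3.6 = 35.638 km/h.

Maximum speed ≈ 36 km/h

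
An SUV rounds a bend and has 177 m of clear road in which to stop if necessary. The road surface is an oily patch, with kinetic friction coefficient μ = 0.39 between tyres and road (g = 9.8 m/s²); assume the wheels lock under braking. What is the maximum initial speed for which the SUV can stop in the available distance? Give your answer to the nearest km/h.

Maximum speed ≈ 132 km/h

a = μg = 0.39 × 9.8 = 3.822 m/s².
v²/(2a) = d ⇒ v = √(2 × 3.822 × 177) = √1352.99 = 36.7830 m/s.
36.7830 m/s × 3.6 = 132.419 km/h.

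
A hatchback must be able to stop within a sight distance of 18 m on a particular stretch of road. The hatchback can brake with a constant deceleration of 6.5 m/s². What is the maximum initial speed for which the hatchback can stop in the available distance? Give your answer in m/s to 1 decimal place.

Maximum speed ≈ 15.3 m/s

v²/(2a) = d ⇒ v = √(2 × 6.500 × 18) = √234.00 = 15.2971 m/s.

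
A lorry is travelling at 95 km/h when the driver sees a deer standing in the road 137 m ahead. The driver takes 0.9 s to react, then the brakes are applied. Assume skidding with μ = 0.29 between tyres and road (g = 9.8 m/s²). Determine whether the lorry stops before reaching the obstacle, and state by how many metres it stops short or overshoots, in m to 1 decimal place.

95 km/h ÷ 3.6 = 26.3889 m/s.
a = μg = 0.29 × 9.8 = 2.842 m/s².
Reaction distance = 26.3889 × 0.9 = 23.750 m.
Braking distance = v²/(2a) = 696.374 / 5.684 = 122.515 m.
Total stopping distance = 23.750 + 122.515 = 146.265 m, vs 137 m available — it cannot stop in time and overshoots by 146.265 − 137 = 9.265 m.

No — it overshoots by 9.3 m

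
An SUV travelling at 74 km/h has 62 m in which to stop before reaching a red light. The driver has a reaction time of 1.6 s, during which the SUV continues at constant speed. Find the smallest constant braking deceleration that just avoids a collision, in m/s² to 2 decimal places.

Required deceleration ≈ 7.26 m/s²

74 km/h ÷ 3.6 = 20.5556 m/s.
Distance covered during reaction = 20.5556 × 1.6 = 32.889 m.
Distance available for braking: 62 − 32.889 = 29.111 m.
v² = 2a·d ⇒ a = v²/(2d) = 20.5556² / (2 × 29.111) = 422.533 / 58.222 = 7.2573 m/s².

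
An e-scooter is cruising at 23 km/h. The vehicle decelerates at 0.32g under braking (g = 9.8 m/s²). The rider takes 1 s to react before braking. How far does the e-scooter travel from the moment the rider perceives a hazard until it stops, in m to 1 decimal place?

23 km/h ÷ 3.6 = 6.3889 m/s.
a = 0.32 × 9.8 = 3.136 m/s².
Reaction distance = v·t_r = 6.3889 × 1 = 6.389 m.
Braking distance = v²/(2a) = 6.3889² / (2 × 3.136) = 40.818 / 6.272 = 6.508 m.
Total = 6.389 + 6.508 = 12.897 m.

Total stopping distance ≈ 12.9 m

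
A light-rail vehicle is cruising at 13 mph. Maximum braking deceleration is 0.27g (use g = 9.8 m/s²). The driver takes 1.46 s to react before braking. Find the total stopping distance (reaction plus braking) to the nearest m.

Total stopping distance ≈ 15 m

13 mph × 0.44704 = 5.8115 m/s.
a = 0.27 × 9.8 = 2.646 m/s².
Reaction distance = v·t_r = 5.8115 × 1.46 = 8.485 m.
Braking distance = v²/(2a) = 5.8115² / (2 × 2.646) = 33.774 / 5.292 = 6.382 m.
Total = 8.485 + 6.382 = 14.867 m.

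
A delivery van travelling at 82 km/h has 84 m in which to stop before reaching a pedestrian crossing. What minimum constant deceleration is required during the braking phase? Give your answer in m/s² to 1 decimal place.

82 km/h ÷ 3.6 = 22.7778 m/s.
v² = 2a·d ⇒ a = v²/(2d) = 22.7778² / (2 × 84.000) = 518.828 / 168.000 = 3.0883 m/s².

Required deceleration ≈ 3.1 m/s²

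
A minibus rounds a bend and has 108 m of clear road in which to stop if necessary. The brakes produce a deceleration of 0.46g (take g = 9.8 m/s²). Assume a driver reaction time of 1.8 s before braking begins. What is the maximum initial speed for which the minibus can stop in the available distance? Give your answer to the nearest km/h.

Maximum speed ≈ 87 km/h

a = 0.46 × 9.8 = 4.508 m/s².
Stopping distance: v·t_r + v²/(2a) = 108 with t_r = 1.8 s and a = 4.508 m/s².
So v² + 16.229 v − 973.73 = 0.
Positive root: v = −a·t_r + √((a·t_r)² + 2a·d) = −8.114 + √(65.837 + 973.73) = 24.1283 m/s.
24.1283 m/s × 3.6 = 86.862 km/h.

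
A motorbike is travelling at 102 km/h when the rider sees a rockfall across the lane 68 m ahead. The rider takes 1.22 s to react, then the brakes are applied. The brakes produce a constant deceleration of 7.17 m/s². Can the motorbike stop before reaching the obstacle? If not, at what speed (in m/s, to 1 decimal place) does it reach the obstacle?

No — it strikes the obstacle at 18.0 m/s

102 km/h ÷ 3.6 = 28.3333 m/s.
Reaction distance = 28.3333 × 1.22 = 34.567 m.
Braking distance needed to stop: v²/(2a) = 802.776 / 14.340 = 55.982 m, so total needed = 34.567 + 55.982 = 90.549 m > 68 m — it cannot stop.
Distance remaining when braking begins: 68 − 34.567 = 33.433 m.
v² = v₀² − 2a·d = 802.776 − 2 × 7.170 × 33.433 = 323.347 m²/s².
v = √323.347 = 17.982 m/s.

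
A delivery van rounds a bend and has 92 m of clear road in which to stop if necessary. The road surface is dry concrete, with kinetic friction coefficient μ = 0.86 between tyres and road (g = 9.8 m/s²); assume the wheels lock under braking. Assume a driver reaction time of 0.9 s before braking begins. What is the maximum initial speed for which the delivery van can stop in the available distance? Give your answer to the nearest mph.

Maximum speed ≈ 73 mph

a = μg = 0.86 × 9.8 = 8.428 m/s².
Stopping distance: v·t_r + v²/(2a) = 92 with t_r = 0.9 s and a = 8.428 m/s².
So v² + 15.170 v − 1550.75 = 0.
Positive root: v = −a·t_r + √((a·t_r)² + 2a·d) = −7.585 + √(57.532 + 1550.75) = 32.5184 m/s.
32.5184 m/s ÷ 0.44704 = 72.742 mph.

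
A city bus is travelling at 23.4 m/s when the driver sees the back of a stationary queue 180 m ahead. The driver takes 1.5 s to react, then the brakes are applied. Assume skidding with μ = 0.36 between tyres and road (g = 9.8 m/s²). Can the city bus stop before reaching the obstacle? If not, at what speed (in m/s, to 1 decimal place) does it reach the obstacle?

a = μg = 0.36 × 9.8 = 3.528 m/s².
Reaction distance = 23.4000 × 1.5 = 35.100 m.
Braking distance = v²/(2a) = 547.560 / 7.056 = 77.602 m.
Total stopping distance = 35.100 + 77.602 = 112.702 m, vs 180 m available — it stops with 180 − 112.702 = 67.298 m to spare.

Yes — it stops about 67.3 m short of the obstacle, so it never reaches it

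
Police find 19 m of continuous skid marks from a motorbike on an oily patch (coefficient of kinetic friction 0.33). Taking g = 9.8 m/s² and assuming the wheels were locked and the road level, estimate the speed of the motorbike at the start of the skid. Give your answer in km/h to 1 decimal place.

Deceleration a = μg = 0.33 × 9.8 = 3.234 m/s².
v = √(2a·d) = √(2 × 3.234 × 19) = √122.892 = 11.0857 m/s.
= 11.0857 × 3.6 = 39.909 km/h.

Initial speed ≈ 39.9 km/h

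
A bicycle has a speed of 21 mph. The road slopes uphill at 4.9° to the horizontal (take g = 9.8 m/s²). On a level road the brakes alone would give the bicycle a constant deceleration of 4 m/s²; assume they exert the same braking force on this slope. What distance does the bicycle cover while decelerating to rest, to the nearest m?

Braking distance ≈ 9 m

21 mph × 0.44704 = 9.3878 m/s.
Gravity along the uphill slope adds to the braking deceleration: a_eff = 4.000 + 9.8·sin 4.9° = 4.000 + 0.837 = 4.837 m/s².
Braking distance = v²/(2a) = 9.3878² / (2 × 4.837) = 88.131 / 9.674 = 9.110 m.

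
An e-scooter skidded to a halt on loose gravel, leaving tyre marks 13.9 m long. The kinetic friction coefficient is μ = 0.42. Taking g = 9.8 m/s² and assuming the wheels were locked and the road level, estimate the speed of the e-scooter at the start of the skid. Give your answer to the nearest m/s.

Deceleration a = μg = 0.42 × 9.8 = 4.116 m/s².
v = √(2a·d) = √(2 × 4.116 × 13.9) = √114.425 = 10.6970 m/s.

Initial speed ≈ 11 m/s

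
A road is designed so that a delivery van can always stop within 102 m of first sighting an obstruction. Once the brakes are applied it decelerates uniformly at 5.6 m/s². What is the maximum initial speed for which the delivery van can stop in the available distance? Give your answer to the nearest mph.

Maximum speed ≈ 76 mph

v²/(2a) = d ⇒ v = √(2 × 5.600 × 102) = √1142.40 = 33.7994 m/s.
33.7994 m/s ÷ 0.44704 = 75.607 mph.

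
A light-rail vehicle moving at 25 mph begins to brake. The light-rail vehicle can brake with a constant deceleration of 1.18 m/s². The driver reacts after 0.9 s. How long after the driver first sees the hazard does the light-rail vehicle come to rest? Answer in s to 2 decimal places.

Total time ≈ 10.37 s

25 mph × 0.44704 = 11.1760 m/s.
Braking time = v/a = 11.1760 / 1.180 = 9.471 s.
Total = 0.9 + 9.471 = 10.371 s.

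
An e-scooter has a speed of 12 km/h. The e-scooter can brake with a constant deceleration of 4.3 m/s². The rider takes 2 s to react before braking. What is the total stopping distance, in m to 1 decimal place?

12 km/h ÷ 3.6 = 3.3333 m/s.
Reaction distance = v·t_r = 3.3333 × 2 = 6.667 m.
Braking distance = v²/(2a) = 3.3333² / (2 × 4.300) = 11.111 / 8.600 = 1.292 m.
Total = 6.667 + 1.292 = 7.959 m.

Total stopping distance ≈ 8.0 m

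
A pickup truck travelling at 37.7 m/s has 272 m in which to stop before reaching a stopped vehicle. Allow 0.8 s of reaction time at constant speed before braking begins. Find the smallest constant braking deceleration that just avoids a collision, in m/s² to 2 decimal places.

Required deceleration ≈ 2.94 m/s²

Distance covered during reaction = 37.7000 × 0.8 = 30.160 m.
Distance available for braking: 272 − 30.160 = 241.840 m.
v² = 2a·d ⇒ a = v²/(2d) = 37.7000² / (2 × 241.840) = 1421.290 / 483.680 = 2.9385 m/s².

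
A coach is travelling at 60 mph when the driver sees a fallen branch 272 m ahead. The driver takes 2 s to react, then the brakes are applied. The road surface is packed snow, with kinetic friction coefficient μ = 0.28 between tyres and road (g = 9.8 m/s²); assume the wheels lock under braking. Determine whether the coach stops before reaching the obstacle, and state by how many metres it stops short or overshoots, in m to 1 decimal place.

60 mph × 0.44704 = 26.8224 m/s.
a = μg = 0.28 × 9.8 = 2.744 m/s².
Reaction distance = 26.8224 × 2 = 53.645 m.
Braking distance = v²/(2a) = 719.441 / 5.488 = 131.093 m.
Total stopping distance = 53.645 + 131.093 = 184.738 m, vs 272 m available — it stops with 272 − 184.738 = 87.262 m to spare.

Yes — it stops 87.3 m short of the obstacle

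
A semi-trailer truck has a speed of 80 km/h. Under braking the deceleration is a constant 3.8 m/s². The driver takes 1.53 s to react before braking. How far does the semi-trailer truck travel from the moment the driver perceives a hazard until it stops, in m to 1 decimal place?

Total stopping distance ≈ 99.0 m

80 km/h ÷ 3.6 = 22.2222 m/s.
Reaction distance = v·t_r = 22.2222 × 1.53 = 34.000 m.
Braking distance = v²/(2a) = 22.2222² / (2 × 3.800) = 493.826 / 7.600 = 64.977 m.
Total = 34.000 + 64.977 = 98.977 m.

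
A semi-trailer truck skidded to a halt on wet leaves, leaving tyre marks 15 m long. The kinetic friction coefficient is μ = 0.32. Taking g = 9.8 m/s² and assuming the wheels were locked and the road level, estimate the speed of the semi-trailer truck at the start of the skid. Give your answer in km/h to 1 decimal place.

Deceleration a = μg = 0.32 × 9.8 = 3.136 m/s².
v = √(2a·d) = √(2 × 3.136 × 15) = √94.080 = 9.6995 m/s.
= 9.6995 × 3.6 = 34.918 km/h.

Initial speed ≈ 34.9 km/h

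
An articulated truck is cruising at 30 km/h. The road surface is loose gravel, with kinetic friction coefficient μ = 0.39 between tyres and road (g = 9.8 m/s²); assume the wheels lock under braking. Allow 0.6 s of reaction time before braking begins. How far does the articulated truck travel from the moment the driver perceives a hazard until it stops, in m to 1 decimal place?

30 km/h ÷ 3.6 = 8.3333 m/s.
a = μg = 0.39 × 9.8 = 3.822 m/s².
Reaction distance = v·t_r = 8.3333 × 0.6 = 5.000 m.
Braking distance = v²/(2a) = 8.3333² / (2 × 3.822) = 69.444 / 7.644 = 9.085 m.
Total = 5.000 + 9.085 = 14.085 m.

Total stopping distance ≈ 14.1 m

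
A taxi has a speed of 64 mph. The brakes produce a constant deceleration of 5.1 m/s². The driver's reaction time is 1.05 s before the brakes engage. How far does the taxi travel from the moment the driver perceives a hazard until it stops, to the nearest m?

Total stopping distance ≈ 110 m

64 mph × 0.44704 = 28.6106 m/s.
Reaction distance = v·t_r = 28.6106 × 1.05 = 30.041 m.
Braking distance = v²/(2a) = 28.6106² / (2 × 5.100) = 818.566 / 10.200 = 80.252 m.
Total = 30.041 + 80.252 = 110.293 m.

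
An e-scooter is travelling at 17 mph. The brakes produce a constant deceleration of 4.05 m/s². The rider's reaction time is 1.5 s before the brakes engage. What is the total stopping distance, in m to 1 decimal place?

17 mph × 0.44704 = 7.5997 m/s.
Reaction distance = v·t_r = 7.5997 × 1.5 = 11.400 m.
Braking distance = v²/(2a) = 7.5997² / (2 × 4.050) = 57.755 / 8.100 = 7.130 m.
Total = 11.400 + 7.130 = 18.530 m.

Total stopping distance ≈ 18.5 m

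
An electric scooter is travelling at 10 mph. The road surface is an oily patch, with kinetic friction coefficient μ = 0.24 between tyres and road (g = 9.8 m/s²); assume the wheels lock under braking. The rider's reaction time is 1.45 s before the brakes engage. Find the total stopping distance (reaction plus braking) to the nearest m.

Total stopping distance ≈ 11 m

10 mph × 0.44704 = 4.4704 m/s.
a = μg = 0.24 × 9.8 = 2.352 m/s².
Reaction distance = v·t_r = 4.4704 × 1.45 = 6.482 m.
Braking distance = v²/(2a) = 4.4704² / (2 × 2.352) = 19.984 / 4.704 = 4.248 m.
Total = 6.482 + 4.248 = 10.730 m.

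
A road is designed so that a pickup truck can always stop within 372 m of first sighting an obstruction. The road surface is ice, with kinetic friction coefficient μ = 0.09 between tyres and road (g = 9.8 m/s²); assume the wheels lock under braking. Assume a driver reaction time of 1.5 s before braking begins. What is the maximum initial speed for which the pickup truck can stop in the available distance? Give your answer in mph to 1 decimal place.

Maximum speed ≈ 54.4 mph

a = μg = 0.09 × 9.8 = 0.882 m/s².
Stopping distance: v·t_r + v²/(2a) = 372 with t_r = 1.5 s and a = 0.882 m/s².
So v² + 2.646 v − 656.21 = 0.
Positive root: v = −a·t_r + √((a·t_r)² + 2a·d) = −1.323 + √(1.750 + 656.21) = 24.3277 m/s.
24.3277 m/s ÷ 0.44704 = 54.420 mph.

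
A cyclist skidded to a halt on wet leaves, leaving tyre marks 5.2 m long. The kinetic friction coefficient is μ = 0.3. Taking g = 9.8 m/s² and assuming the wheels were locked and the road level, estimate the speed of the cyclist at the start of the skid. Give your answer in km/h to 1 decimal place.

Initial speed ≈ 19.9 km/h

Deceleration a = μg = 0.3 × 9.8 = 2.940 m/s².
v = √(2a·d) = √(2 × 2.940 × 5.2) = √30.576 = 5.5296 m/s.
= 5.5296 × 3.6 = 19.907 km/h.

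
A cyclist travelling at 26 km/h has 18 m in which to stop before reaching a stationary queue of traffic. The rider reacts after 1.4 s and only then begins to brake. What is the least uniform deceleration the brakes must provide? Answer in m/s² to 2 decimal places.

Required deceleration ≈ 3.31 m/s²

26 km/h ÷ 3.6 = 7.2222 m/s.
Distance covered during reaction = 7.2222 × 1.4 = 10.111 m.
Distance available for braking: 18 − 10.111 = 7.889 m.
v² = 2a·d ⇒ a = v²/(2d) = 7.2222² / (2 × 7.889) = 52.160 / 15.778 = 3.3059 m/s².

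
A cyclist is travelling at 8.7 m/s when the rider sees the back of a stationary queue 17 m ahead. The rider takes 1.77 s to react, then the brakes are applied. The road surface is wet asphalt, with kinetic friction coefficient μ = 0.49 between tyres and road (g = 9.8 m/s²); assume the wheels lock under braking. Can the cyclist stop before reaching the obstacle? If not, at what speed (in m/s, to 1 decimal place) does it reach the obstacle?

a = μg = 0.49 × 9.8 = 4.802 m/s².
Reaction distance = 8.7000 × 1.77 = 15.399 m.
Braking distance needed to stop: v²/(2a) = 75.690 / 9.604 = 7.881 m, so total needed = 15.399 + 7.881 = 23.280 m > 17 m — it cannot stop.
Distance remaining when braking begins: 17 − 15.399 = 1.601 m.
v² = v₀² − 2a·d = 75.690 − 2 × 4.802 × 1.601 = 60.314 m²/s².
v = √60.314 = 7.766 m/s.

No — it strikes the obstacle at 7.8 m/s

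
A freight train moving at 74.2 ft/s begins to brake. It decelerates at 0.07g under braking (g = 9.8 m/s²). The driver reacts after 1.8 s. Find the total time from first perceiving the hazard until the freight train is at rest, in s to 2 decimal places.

Total time ≈ 34.77 s

74.2 ft/s × 0.3048 = 22.6162 m/s.
a = 0.07 × 9.8 = 0.686 m/s².
Braking time = v/a = 22.6162 / 0.686 = 32.968 s.
Total = 1.8 + 32.968 = 34.768 s.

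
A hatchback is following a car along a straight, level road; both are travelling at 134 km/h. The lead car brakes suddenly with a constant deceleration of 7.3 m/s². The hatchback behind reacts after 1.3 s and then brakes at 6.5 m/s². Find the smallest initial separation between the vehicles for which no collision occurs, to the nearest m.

134 km/h ÷ 3.6 = 37.2222 m/s.
Leader travels v²/(2a_L) = 1385.492 / 14.600 = 94.897 m before stopping.
Follower covers v·t_r = 37.2222 × 1.3 = 48.389 m while reacting, then v²/(2a_F) = 1385.492 / 13.000 = 106.576 m while braking, for a total of 48.389 + 106.576 = 154.965 m.
Since a_F ≤ a_L and the follower starts braking later, the follower is never slower than the leader, so the closest approach is when both have stopped.
Minimum gap = 154.965 − 94.897 = 60.068 m.

Minimum gap ≈ 60 m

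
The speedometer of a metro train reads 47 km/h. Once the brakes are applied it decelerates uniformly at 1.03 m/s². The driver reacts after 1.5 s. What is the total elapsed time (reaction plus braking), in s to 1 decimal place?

47 km/h ÷ 3.6 = 13.0556 m/s.
Braking time = v/a = 13.0556 / 1.030 = 12.675 s.
Total = 1.5 + 12.675 = 14.175 s.

Total time ≈ 14.2 s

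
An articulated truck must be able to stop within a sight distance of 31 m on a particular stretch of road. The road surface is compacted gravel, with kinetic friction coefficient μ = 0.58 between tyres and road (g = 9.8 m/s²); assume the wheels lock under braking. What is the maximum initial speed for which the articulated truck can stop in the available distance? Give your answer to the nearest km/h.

a = μg = 0.58 × 9.8 = 5.684 m/s².
v²/(2a) = d ⇒ v = √(2 × 5.684 × 31) = √352.41 = 18.7726 m/s.
18.7726 m/s × 3.6 = 67.581 km/h.

Maximum speed ≈ 68 km/h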